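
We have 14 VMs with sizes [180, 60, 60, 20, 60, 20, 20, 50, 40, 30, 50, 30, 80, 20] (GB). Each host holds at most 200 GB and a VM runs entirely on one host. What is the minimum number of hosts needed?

Total = 180 + 80 + 60 + 60 + 60 + 50 + 50 + 40 + 30 + 30 + 20 + 20 + 20 + 20 = 720 GB.
Lower bound: ⌈720/200⌉ = 4 hosts.
A packing using 4 hosts:
  host 1: 180 + 20 = 200
  host 2: 80 + 60 + 60 = 200
  host 3: 60 + 50 + 50 + 40 = 200
  host 4: 30 + 30 + 20 + 20 + 20 = 120
This matches the lower bound, so 4 is optimal.

4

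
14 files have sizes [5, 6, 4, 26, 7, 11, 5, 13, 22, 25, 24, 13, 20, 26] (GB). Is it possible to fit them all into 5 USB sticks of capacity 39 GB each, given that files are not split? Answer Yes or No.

Total = 207 GB; ⌈207/39⌉ = 6.
At least 6 USB sticks are required, but only 5 are allowed.

No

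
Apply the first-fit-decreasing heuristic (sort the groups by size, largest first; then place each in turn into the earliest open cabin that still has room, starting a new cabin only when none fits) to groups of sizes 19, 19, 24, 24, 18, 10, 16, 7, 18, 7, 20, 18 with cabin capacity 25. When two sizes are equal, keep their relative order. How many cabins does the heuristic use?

Sorted descending: 24, 24, 20, 19, 19, 18, 18, 18, 16, 10, 7, 7.
  24 → cabin 1 (new)  [load 24/25]
  24 → cabin 2 (new)  [load 24/25]
  20 → cabin 3 (new)  [load 20/25]
  19 → cabin 4 (new)  [load 19/25]
  19 → cabin 5 (new)  [load 19/25]
  18 → cabin 6 (new)  [load 18/25]
  18 → cabin 7 (new)  [load 18/25]
  18 → cabin 8 (new)  [load 18/25]
  16 → cabin 9 (new)  [load 16/25]
  10 → cabin 10 (new)  [load 10/25]
  7 → cabin 6  [load 25/25]
  7 → cabin 7  [load 25/25]
10 cabins opened.

10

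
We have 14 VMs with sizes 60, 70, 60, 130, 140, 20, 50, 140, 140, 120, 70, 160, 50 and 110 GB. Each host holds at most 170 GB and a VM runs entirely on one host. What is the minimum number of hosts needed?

Total = 160 + 140 + 140 + 140 + 130 + 120 + 110 + 70 + 70 + 60 + 60 + 50 + 50 + 20 = 1320 GB.
Lower bound: ⌈1320/170⌉ = 8 hosts.
A packing using 9 hosts:
  host 1: 160 = 160
  host 2: 140 + 20 = 160
  host 3: 140 = 140
  host 4: 140 = 140
  host 5: 130 = 130
  host 6: 120 + 50 = 170
  host 7: 110 + 60 = 170
  host 8: 70 + 70 = 140
  host 9: 60 + 50 = 110
No arrangement into 8 hosts stays within capacity, so 9 is optimal.

9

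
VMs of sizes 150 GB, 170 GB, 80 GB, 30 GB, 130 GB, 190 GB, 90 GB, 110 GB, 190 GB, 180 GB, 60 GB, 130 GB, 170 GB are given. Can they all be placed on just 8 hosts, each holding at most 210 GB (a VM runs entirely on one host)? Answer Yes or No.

No

Total = 1680 GB; ⌈1680/210⌉ = 8.
9 VMs each exceed half the capacity and cannot share a host, forcing at least 9 hosts.
At least 9 hosts are required, but only 8 are allowed.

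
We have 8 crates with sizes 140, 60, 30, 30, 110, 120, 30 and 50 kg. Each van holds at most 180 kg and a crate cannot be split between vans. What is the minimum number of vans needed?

4

Total = 140 + 120 + 110 + 60 + 50 + 30 + 30 + 30 = 570 kg.
Lower bound: ⌈570/180⌉ = 4 vans.
A packing using 4 vans:
  van 1: 140 + 30 = 170
  van 2: 120 + 60 = 180
  van 3: 110 + 50 = 160
  van 4: 30 + 30 = 60
This matches the lower bound, so 4 is optimal.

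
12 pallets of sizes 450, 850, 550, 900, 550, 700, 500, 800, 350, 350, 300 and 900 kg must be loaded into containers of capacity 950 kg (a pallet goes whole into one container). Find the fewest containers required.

9

Total = 900 + 900 + 850 + 800 + 700 + 550 + 550 + 500 + 450 + 350 + 350 + 300 = 7200 kg.
Lower bound: ⌈7200/950⌉ = 8 containers.
A packing using 9 containers:
  container 1: 900 = 900
  container 2: 900 = 900
  container 3: 850 = 850
  container 4: 800 = 800
  container 5: 700 = 700
  container 6: 550 + 350 = 900
  container 7: 550 + 350 = 900
  container 8: 500 + 450 = 950
  container 9: 300 = 300
No arrangement into 8 containers stays within capacity, so 9 is optimal.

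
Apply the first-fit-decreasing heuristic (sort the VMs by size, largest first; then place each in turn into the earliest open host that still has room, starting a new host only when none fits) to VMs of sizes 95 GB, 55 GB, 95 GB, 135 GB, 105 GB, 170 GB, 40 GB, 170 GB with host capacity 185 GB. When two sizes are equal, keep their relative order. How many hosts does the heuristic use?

Sorted descending: 170, 170, 135, 105, 95, 95, 55, 40.
  170 → host 1 (new)  [load 170/185]
  170 → host 2 (new)  [load 170/185]
  135 → host 3 (new)  [load 135/185]
  105 → host 4 (new)  [load 105/185]
  95 → host 5 (new)  [load 95/185]
  95 → host 6 (new)  [load 95/185]
  55 → host 4  [load 160/185]
  40 → host 3  [load 175/185]
6 hosts opened.

6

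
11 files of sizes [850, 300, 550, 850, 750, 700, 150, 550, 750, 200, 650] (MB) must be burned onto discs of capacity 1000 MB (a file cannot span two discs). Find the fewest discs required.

8

Total = 850 + 850 + 750 + 750 + 700 + 650 + 550 + 550 + 300 + 200 + 150 = 6300 MB.
Lower bound: ⌈6300/1000⌉ = 7 discs.
Also, 8 files each exceed 500 MB, and no two of those can share a disc, so at least 8 discs are needed.
A packing using 8 discs:
  disc 1: 850 + 150 = 1000
  disc 2: 850 = 850
  disc 3: 750 + 200 = 950
  disc 4: 750 = 750
  disc 5: 700 + 300 = 1000
  disc 6: 650 = 650
  disc 7: 550 = 550
  disc 8: 550 = 550
This matches the lower bound, so 8 is optimal.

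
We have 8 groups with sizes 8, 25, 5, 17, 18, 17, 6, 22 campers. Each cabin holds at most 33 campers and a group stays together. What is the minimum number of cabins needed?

Total = 25 + 22 + 18 + 17 + 17 + 8 + 6 + 5 = 118 campers.
Lower bound: ⌈118/33⌉ = 4 cabins.
Also, 5 groups each exceed 33/2 campers, and no two of those can share a cabin, so at least 5 cabins are needed.
A packing using 5 cabins:
  cabin 1: 25 + 8 = 33
  cabin 2: 22 + 6 + 5 = 33
  cabin 3: 18 = 18
  cabin 4: 17 = 17
  cabin 5: 17 = 17
This matches the lower bound, so 5 is optimal.

5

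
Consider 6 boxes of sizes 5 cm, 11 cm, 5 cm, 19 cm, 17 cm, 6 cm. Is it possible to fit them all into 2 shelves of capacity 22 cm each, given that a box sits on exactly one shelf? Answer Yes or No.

Total = 63 cm; ⌈63/22⌉ = 3.
At least 3 shelves are required, but only 2 are allowed.

No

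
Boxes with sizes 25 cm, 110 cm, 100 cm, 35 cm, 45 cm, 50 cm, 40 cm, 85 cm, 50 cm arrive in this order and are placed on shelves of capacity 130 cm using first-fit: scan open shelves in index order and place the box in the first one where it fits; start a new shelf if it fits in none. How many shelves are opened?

5

  25 → shelf 1 (new)  [load 25/130]
  110 → shelf 2 (new)  [load 110/130]
  100 → shelf 1  [load 125/130]
  35 → shelf 3 (new)  [load 35/130]
  45 → shelf 3  [load 80/130]
  50 → shelf 3  [load 130/130]
  40 → shelf 4 (new)  [load 40/130]
  85 → shelf 4  [load 125/130]
  50 → shelf 5 (new)  [load 50/130]
5 shelves opened.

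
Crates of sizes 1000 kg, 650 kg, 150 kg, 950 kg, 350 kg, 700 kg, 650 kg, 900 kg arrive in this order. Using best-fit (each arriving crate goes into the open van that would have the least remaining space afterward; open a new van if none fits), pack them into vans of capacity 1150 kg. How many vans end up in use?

  1000 → van 1 (new)  [load 1000/1150]
  650 → van 2 (new)  [load 650/1150]
  150 → van 1  [load 1150/1150]
  950 → van 3 (new)  [load 950/1150]
  350 → van 2  [load 1000/1150]
  700 → van 4 (new)  [load 700/1150]
  650 → van 5 (new)  [load 650/1150]
  900 → van 6 (new)  [load 900/1150]
6 vans opened.

6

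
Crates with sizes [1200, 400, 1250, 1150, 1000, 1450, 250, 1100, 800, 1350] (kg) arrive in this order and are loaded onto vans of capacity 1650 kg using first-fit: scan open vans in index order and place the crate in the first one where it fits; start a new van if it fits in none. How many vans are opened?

8

  1200 → van 1 (new)  [load 1200/1650]
  400 → van 1  [load 1600/1650]
  1250 → van 2 (new)  [load 1250/1650]
  1150 → van 3 (new)  [load 1150/1650]
  1000 → van 4 (new)  [load 1000/1650]
  1450 → van 5 (new)  [load 1450/1650]
  250 → van 2  [load 1500/1650]
  1100 → van 6 (new)  [load 1100/1650]
  800 → van 7 (new)  [load 800/1650]
  1350 → van 8 (new)  [load 1350/1650]
8 vans opened.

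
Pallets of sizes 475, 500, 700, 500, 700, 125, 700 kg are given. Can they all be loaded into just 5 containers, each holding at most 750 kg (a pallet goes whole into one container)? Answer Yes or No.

No

Total = 3700 kg; ⌈3700/750⌉ = 5.
6 pallets each exceed half the capacity and cannot share a container, forcing at least 6 containers.
At least 6 containers are required, but only 5 are allowed.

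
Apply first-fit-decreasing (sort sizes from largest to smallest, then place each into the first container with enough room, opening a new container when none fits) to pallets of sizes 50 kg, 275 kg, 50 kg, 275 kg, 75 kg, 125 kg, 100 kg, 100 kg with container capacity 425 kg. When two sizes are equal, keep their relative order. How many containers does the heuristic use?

Sorted descending: 275, 275, 125, 100, 100, 75, 50, 50.
  275 → container 1 (new)  [load 275/425]
  275 → container 2 (new)  [load 275/425]
  125 → container 1  [load 400/425]
  100 → container 2  [load 375/425]
  100 → container 3 (new)  [load 100/425]
  75 → container 3  [load 175/425]
  50 → container 2  [load 425/425]
  50 → container 3  [load 225/425]
3 containers opened.

3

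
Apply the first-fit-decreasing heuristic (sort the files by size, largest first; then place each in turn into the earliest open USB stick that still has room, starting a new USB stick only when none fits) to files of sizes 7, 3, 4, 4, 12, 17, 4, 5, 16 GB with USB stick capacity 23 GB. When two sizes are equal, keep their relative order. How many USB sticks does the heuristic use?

4

Sorted descending: 17, 16, 12, 7, 5, 4, 4, 4, 3.
  17 → USB stick 1 (new)  [load 17/23]
  16 → USB stick 2 (new)  [load 16/23]
  12 → USB stick 3 (new)  [load 12/23]
  7 → USB stick 2  [load 23/23]
  5 → USB stick 1  [load 22/23]
  4 → USB stick 3  [load 16/23]
  4 → USB stick 3  [load 20/23]
  4 → USB stick 4 (new)  [load 4/23]
  3 → USB stick 3  [load 23/23]
4 USB sticks opened.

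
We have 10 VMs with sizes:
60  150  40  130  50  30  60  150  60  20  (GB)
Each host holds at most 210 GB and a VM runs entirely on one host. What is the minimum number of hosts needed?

4

Total = 150 + 150 + 130 + 60 + 60 + 60 + 50 + 40 + 30 + 20 = 750 GB.
Lower bound: ⌈750/210⌉ = 4 hosts.
A packing using 4 hosts:
  host 1: 150 + 60 = 210
  host 2: 150 + 60 = 210
  host 3: 130 + 60 + 20 = 210
  host 4: 50 + 40 + 30 = 120
This matches the lower bound, so 4 is optimal.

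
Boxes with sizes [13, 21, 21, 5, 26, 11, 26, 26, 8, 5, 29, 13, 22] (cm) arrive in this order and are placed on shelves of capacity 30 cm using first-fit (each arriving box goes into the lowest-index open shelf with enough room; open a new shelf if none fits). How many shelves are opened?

  13 → shelf 1 (new)  [load 13/30]
  21 → shelf 2 (new)  [load 21/30]
  21 → shelf 3 (new)  [load 21/30]
  5 → shelf 1  [load 18/30]
  26 → shelf 4 (new)  [load 26/30]
  11 → shelf 1  [load 29/30]
  26 → shelf 5 (new)  [load 26/30]
  26 → shelf 6 (new)  [load 26/30]
  8 → shelf 2  [load 29/30]
  5 → shelf 3  [load 26/30]
  29 → shelf 7 (new)  [load 29/30]
  13 → shelf 8 (new)  [load 13/30]
  22 → shelf 9 (new)  [load 22/30]
9 shelves opened.

9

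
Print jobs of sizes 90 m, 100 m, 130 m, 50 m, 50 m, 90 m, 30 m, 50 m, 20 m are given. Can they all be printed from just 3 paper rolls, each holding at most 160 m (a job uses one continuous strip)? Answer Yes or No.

Total = 610 m; ⌈610/160⌉ = 4.
At least 4 paper rolls are required, but only 3 are allowed.

No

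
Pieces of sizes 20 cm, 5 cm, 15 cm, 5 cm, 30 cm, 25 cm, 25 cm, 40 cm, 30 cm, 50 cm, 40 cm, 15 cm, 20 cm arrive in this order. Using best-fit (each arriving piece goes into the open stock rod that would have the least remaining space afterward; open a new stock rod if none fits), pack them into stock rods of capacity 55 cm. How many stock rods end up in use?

7

  20 → stock rod 1 (new)  [load 20/55]
  5 → stock rod 1  [load 25/55]
  15 → stock rod 1  [load 40/55]
  5 → stock rod 1  [load 45/55]
  30 → stock rod 2 (new)  [load 30/55]
  25 → stock rod 2  [load 55/55]
  25 → stock rod 3 (new)  [load 25/55]
  40 → stock rod 4 (new)  [load 40/55]
  30 → stock rod 3  [load 55/55]
  50 → stock rod 5 (new)  [load 50/55]
  40 → stock rod 6 (new)  [load 40/55]
  15 → stock rod 4  [load 55/55]
  20 → stock rod 7 (new)  [load 20/55]
7 stock rods opened.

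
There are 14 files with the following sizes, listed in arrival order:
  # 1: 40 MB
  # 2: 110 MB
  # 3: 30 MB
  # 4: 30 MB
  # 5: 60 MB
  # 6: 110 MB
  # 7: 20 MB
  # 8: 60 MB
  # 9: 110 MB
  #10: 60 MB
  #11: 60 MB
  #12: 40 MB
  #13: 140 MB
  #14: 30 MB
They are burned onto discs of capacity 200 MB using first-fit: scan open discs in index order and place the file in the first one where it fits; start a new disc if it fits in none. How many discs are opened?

  40 → disc 1 (new)  [load 40/200]
  110 → disc 1  [load 150/200]
  30 → disc 1  [load 180/200]
  30 → disc 2 (new)  [load 30/200]
  60 → disc 2  [load 90/200]
  110 → disc 2  [load 200/200]
  20 → disc 1  [load 200/200]
  60 → disc 3 (new)  [load 60/200]
  110 → disc 3  [load 170/200]
  60 → disc 4 (new)  [load 60/200]
  60 → disc 4  [load 120/200]
  40 → disc 4  [load 160/200]
  140 → disc 5 (new)  [load 140/200]
  30 → disc 3  [load 200/200]
5 discs opened.

5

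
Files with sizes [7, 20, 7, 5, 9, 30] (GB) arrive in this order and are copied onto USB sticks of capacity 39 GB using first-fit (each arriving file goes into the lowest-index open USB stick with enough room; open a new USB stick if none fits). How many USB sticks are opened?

2

  7 → USB stick 1 (new)  [load 7/39]
  20 → USB stick 1  [load 27/39]
  7 → USB stick 1  [load 34/39]
  5 → USB stick 1  [load 39/39]
  9 → USB stick 2 (new)  [load 9/39]
  30 → USB stick 2  [load 39/39]
2 USB sticks opened.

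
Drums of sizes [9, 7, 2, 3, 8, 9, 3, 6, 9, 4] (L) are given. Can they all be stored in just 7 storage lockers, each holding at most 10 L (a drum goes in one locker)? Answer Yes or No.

A valid assignment using 7 storage lockers:
  locker 1: 9 = 9
  locker 2: 9 = 9
  locker 3: 9 = 9
  locker 4: 8 + 2 = 10
  locker 5: 7 + 3 = 10
  locker 6: 6 + 4 = 10
  locker 7: 3 = 3
Every load is within 10 L, so 7 storage lockers suffice.

Yes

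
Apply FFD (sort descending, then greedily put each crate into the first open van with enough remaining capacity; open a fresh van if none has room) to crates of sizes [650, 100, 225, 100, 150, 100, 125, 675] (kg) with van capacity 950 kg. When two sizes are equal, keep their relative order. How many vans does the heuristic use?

Sorted descending: 675, 650, 225, 150, 125, 100, 100, 100.
  675 → van 1 (new)  [load 675/950]
  650 → van 2 (new)  [load 650/950]
  225 → van 1  [load 900/950]
  150 → van 2  [load 800/950]
  125 → van 2  [load 925/950]
  100 → van 3 (new)  [load 100/950]
  100 → van 3  [load 200/950]
  100 → van 3  [load 300/950]
3 vans opened.

3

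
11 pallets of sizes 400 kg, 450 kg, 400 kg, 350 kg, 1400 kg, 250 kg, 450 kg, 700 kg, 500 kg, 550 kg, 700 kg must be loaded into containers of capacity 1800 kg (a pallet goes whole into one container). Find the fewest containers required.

4

Total = 1400 + 700 + 700 + 550 + 500 + 450 + 450 + 400 + 400 + 350 + 250 = 6150 kg.
Lower bound: ⌈6150/1800⌉ = 4 containers.
A packing using 4 containers:
  container 1: 1400 + 400 = 1800
  container 2: 700 + 700 + 400 = 1800
  container 3: 550 + 500 + 450 + 250 = 1750
  container 4: 450 + 350 = 800
This matches the lower bound, so 4 is optimal.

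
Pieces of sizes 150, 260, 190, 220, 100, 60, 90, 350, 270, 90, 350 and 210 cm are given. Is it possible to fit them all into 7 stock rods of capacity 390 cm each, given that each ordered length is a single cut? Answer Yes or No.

A valid assignment using 7 stock rods:
  stock rod 1: 350 = 350
  stock rod 2: 350 = 350
  stock rod 3: 270 + 100 = 370
  stock rod 4: 260 + 90 = 350
  stock rod 5: 220 + 150 = 370
  stock rod 6: 210 + 90 + 60 = 360
  stock rod 7: 190 = 190
Every load is within 390 cm, so 7 stock rods suffice.

Yes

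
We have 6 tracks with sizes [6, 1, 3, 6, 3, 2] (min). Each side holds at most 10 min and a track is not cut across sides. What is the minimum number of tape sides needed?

3

Total = 6 + 6 + 3 + 3 + 2 + 1 = 21 min.
Lower bound: ⌈21/10⌉ = 3 tape sides.
A packing using 3 tape sides:
  side 1: 6 + 3 + 1 = 10
  side 2: 6 + 3 = 9
  side 3: 2 = 2
This matches the lower bound, so 3 is optimal.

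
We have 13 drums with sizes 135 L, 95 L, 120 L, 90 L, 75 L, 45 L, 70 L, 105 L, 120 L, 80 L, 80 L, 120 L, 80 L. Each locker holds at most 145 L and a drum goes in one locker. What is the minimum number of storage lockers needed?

11

Total = 135 + 120 + 120 + 120 + 105 + 95 + 90 + 80 + 80 + 80 + 75 + 70 + 45 = 1215 L.
Lower bound: ⌈1215/145⌉ = 9 storage lockers.
Also, 11 drums each exceed 145/2 L, and no two of those can share a locker, so at least 11 storage lockers are needed.
A packing using 11 storage lockers:
  locker 1: 135 = 135
  locker 2: 120 = 120
  locker 3: 120 = 120
  locker 4: 120 = 120
  locker 5: 105 = 105
  locker 6: 95 + 45 = 140
  locker 7: 90 = 90
  locker 8: 80 = 80
  locker 9: 80 = 80
  locker 10: 80 = 80
  locker 11: 75 + 70 = 145
This matches the lower bound, so 11 is optimal.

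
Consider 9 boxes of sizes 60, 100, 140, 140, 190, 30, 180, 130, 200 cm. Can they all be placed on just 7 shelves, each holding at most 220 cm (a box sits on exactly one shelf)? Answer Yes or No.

Yes

A valid assignment using 7 shelves:
  shelf 1: 200 = 200
  shelf 2: 190 + 30 = 220
  shelf 3: 180 = 180
  shelf 4: 140 + 60 = 200
  shelf 5: 140 = 140
  shelf 6: 130 = 130
  shelf 7: 100 = 100
Every load is within 220 cm, so 7 shelves suffice.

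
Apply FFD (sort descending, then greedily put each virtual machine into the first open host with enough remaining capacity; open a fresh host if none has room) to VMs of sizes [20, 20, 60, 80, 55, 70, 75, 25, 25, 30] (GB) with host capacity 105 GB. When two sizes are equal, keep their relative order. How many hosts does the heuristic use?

Sorted descending: 80, 75, 70, 60, 55, 30, 25, 25, 20, 20.
  80 → host 1 (new)  [load 80/105]
  75 → host 2 (new)  [load 75/105]
  70 → host 3 (new)  [load 70/105]
  60 → host 4 (new)  [load 60/105]
  55 → host 5 (new)  [load 55/105]
  30 → host 2  [load 105/105]
  25 → host 1  [load 105/105]
  25 → host 3  [load 95/105]
  20 → host 4  [load 80/105]
  20 → host 4  [load 100/105]
5 hosts opened.

5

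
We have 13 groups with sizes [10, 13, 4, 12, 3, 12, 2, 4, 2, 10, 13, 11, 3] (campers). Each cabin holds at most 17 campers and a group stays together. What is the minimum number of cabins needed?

Total = 13 + 13 + 12 + 12 + 11 + 10 + 10 + 4 + 4 + 3 + 3 + 2 + 2 = 99 campers.
Lower bound: ⌈99/17⌉ = 6 cabins.
Also, 7 groups each exceed 17/2 campers, and no two of those can share a cabin, so at least 7 cabins are needed.
A packing using 7 cabins:
  cabin 1: 13 + 4 = 17
  cabin 2: 13 + 4 = 17
  cabin 3: 12 + 3 + 2 = 17
  cabin 4: 12 + 3 + 2 = 17
  cabin 5: 11 = 11
  cabin 6: 10 = 10
  cabin 7: 10 = 10
This matches the lower bound, so 7 is optimal.

7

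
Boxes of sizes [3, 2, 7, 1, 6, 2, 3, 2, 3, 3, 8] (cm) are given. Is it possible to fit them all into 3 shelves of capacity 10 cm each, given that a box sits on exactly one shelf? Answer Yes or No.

Total = 40 cm; ⌈40/10⌉ = 4.
At least 4 shelves are required, but only 3 are allowed.

No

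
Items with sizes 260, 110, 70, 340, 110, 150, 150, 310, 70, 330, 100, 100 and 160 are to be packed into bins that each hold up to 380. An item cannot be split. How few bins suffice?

7

Total = 340 + 330 + 310 + 260 + 160 + 150 + 150 + 110 + 110 + 100 + 100 + 70 + 70 = 2260.
Lower bound: ⌈2260/380⌉ = 6 bins.
A packing using 7 bins:
  bin 1: 340 = 340
  bin 2: 330 = 330
  bin 3: 310 + 70 = 380
  bin 4: 260 + 110 = 370
  bin 5: 160 + 150 + 70 = 380
  bin 6: 150 + 110 + 100 = 360
  bin 7: 100 = 100
No arrangement into 6 bins stays within capacity, so 7 is optimal.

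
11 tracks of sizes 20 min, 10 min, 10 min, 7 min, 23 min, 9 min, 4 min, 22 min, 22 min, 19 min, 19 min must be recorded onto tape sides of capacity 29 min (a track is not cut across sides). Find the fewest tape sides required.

6

Total = 23 + 22 + 22 + 20 + 19 + 19 + 10 + 10 + 9 + 7 + 4 = 165 min.
Lower bound: ⌈165/29⌉ = 6 tape sides.
A packing using 6 tape sides:
  side 1: 23 + 4 = 27
  side 2: 22 + 7 = 29
  side 3: 22 = 22
  side 4: 20 + 9 = 29
  side 5: 19 + 10 = 29
  side 6: 19 + 10 = 29
This matches the lower bound, so 6 is optimal.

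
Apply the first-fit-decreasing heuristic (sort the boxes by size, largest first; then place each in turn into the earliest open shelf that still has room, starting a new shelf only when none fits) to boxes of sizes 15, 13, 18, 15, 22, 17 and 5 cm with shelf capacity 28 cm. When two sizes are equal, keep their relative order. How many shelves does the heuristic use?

Sorted descending: 22, 18, 17, 15, 15, 13, 5.
  22 → shelf 1 (new)  [load 22/28]
  18 → shelf 2 (new)  [load 18/28]
  17 → shelf 3 (new)  [load 17/28]
  15 → shelf 4 (new)  [load 15/28]
  15 → shelf 5 (new)  [load 15/28]
  13 → shelf 4  [load 28/28]
  5 → shelf 1  [load 27/28]
5 shelves opened.

5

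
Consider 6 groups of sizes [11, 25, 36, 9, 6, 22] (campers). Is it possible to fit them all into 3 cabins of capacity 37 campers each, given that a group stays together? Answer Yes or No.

A valid assignment using 3 cabins:
  cabin 1: 36 = 36
  cabin 2: 25 + 11 = 36
  cabin 3: 22 + 9 + 6 = 37
Every load is within 37 campers, so 3 cabins suffice.

Yes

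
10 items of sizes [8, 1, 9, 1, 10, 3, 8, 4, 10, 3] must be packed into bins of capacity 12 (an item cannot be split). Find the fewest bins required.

Total = 10 + 10 + 9 + 8 + 8 + 4 + 3 + 3 + 1 + 1 = 57.
Lower bound: ⌈57/12⌉ = 5 bins.
A packing using 5 bins:
  bin 1: 10 + 1 + 1 = 12
  bin 2: 10 = 10
  bin 3: 9 + 3 = 12
  bin 4: 8 + 4 = 12
  bin 5: 8 + 3 = 11
This matches the lower bound, so 5 is optimal.

5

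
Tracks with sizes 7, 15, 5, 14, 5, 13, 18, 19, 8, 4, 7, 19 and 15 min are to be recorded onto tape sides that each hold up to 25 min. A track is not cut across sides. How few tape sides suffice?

Total = 19 + 19 + 18 + 15 + 15 + 14 + 13 + 8 + 7 + 7 + 5 + 5 + 4 = 149 min.
Lower bound: ⌈149/25⌉ = 6 tape sides.
Also, 7 tracks each exceed 25/2 min, and no two of those can share a side, so at least 7 tape sides are needed.
A packing using 7 tape sides:
  side 1: 19 + 5 = 24
  side 2: 19 + 5 = 24
  side 3: 18 + 7 = 25
  side 4: 15 + 8 = 23
  side 5: 15 + 7 = 22
  side 6: 14 + 4 = 18
  side 7: 13 = 13
This matches the lower bound, so 7 is optimal.

7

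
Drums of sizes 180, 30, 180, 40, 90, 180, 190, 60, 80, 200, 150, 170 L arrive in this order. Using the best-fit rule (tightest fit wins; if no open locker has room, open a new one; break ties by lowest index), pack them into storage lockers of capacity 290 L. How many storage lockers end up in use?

  180 → locker 1 (new)  [load 180/290]
  30 → locker 1  [load 210/290]
  180 → locker 2 (new)  [load 180/290]
  40 → locker 1  [load 250/290]
  90 → locker 2  [load 270/290]
  180 → locker 3 (new)  [load 180/290]
  190 → locker 4 (new)  [load 190/290]
  60 → locker 4  [load 250/290]
  80 → locker 3  [load 260/290]
  200 → locker 5 (new)  [load 200/290]
  150 → locker 6 (new)  [load 150/290]
  170 → locker 7 (new)  [load 170/290]
7 storage lockers opened.

7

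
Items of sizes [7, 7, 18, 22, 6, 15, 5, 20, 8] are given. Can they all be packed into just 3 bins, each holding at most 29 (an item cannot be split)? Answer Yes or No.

Total = 108; ⌈108/29⌉ = 4.
At least 4 bins are required, but only 3 are allowed.

No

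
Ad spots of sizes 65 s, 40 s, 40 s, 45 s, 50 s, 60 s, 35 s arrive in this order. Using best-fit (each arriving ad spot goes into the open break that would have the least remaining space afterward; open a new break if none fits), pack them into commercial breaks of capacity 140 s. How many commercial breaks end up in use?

3

  65 → break 1 (new)  [load 65/140]
  40 → break 1  [load 105/140]
  40 → break 2 (new)  [load 40/140]
  45 → break 2  [load 85/140]
  50 → break 2  [load 135/140]
  60 → break 3 (new)  [load 60/140]
  35 → break 1  [load 140/140]
3 commercial breaks opened.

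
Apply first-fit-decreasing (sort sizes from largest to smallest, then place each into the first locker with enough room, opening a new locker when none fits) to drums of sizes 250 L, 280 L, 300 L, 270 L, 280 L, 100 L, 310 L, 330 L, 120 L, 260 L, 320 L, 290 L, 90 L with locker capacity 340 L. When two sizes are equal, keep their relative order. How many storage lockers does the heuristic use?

11

Sorted descending: 330, 320, 310, 300, 290, 280, 280, 270, 260, 250, 120, 100, 90.
  330 → locker 1 (new)  [load 330/340]
  320 → locker 2 (new)  [load 320/340]
  310 → locker 3 (new)  [load 310/340]
  300 → locker 4 (new)  [load 300/340]
  290 → locker 5 (new)  [load 290/340]
  280 → locker 6 (new)  [load 280/340]
  280 → locker 7 (new)  [load 280/340]
  270 → locker 8 (new)  [load 270/340]
  260 → locker 9 (new)  [load 260/340]
  250 → locker 10 (new)  [load 250/340]
  120 → locker 11 (new)  [load 120/340]
  100 → locker 11  [load 220/340]
  90 → locker 10  [load 340/340]
11 storage lockers opened.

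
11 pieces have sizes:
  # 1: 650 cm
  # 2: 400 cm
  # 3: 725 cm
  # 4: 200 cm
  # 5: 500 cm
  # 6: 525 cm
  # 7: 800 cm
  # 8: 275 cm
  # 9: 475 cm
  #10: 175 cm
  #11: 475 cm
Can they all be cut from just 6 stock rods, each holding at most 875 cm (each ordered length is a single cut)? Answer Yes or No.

Total = 5200 cm; ⌈5200/875⌉ = 6.
7 pieces each exceed half the capacity and cannot share a stock rod, forcing at least 7 stock rods.
At least 7 stock rods are required, but only 6 are allowed.

No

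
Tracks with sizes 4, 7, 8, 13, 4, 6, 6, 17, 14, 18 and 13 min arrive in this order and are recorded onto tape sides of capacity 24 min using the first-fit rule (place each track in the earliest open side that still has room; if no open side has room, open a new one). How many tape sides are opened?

6

  4 → side 1 (new)  [load 4/24]
  7 → side 1  [load 11/24]
  8 → side 1  [load 19/24]
  13 → side 2 (new)  [load 13/24]
  4 → side 1  [load 23/24]
  6 → side 2  [load 19/24]
  6 → side 3 (new)  [load 6/24]
  17 → side 3  [load 23/24]
  14 → side 4 (new)  [load 14/24]
  18 → side 5 (new)  [load 18/24]
  13 → side 6 (new)  [load 13/24]
6 tape sides opened.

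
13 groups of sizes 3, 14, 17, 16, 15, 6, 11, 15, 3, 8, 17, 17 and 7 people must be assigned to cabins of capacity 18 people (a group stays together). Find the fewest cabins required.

9

Total = 17 + 17 + 17 + 16 + 15 + 15 + 14 + 11 + 8 + 7 + 6 + 3 + 3 = 149 people.
Lower bound: ⌈149/18⌉ = 9 cabins.
A packing using 9 cabins:
  cabin 1: 17 = 17
  cabin 2: 17 = 17
  cabin 3: 17 = 17
  cabin 4: 16 = 16
  cabin 5: 15 + 3 = 18
  cabin 6: 15 + 3 = 18
  cabin 7: 14 = 14
  cabin 8: 11 + 7 = 18
  cabin 9: 8 + 6 = 14
This matches the lower bound, so 9 is optimal.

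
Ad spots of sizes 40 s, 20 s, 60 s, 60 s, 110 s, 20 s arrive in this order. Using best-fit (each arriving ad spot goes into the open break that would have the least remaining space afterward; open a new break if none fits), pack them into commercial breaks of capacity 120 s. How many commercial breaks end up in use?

3

  40 → break 1 (new)  [load 40/120]
  20 → break 1  [load 60/120]
  60 → break 1  [load 120/120]
  60 → break 2 (new)  [load 60/120]
  110 → break 3 (new)  [load 110/120]
  20 → break 2  [load 80/120]
3 commercial breaks opened.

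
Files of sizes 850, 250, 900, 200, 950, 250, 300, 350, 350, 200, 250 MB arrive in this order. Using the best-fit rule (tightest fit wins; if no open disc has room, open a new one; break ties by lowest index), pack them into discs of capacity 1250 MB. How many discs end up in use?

  850 → disc 1 (new)  [load 850/1250]
  250 → disc 1  [load 1100/1250]
  900 → disc 2 (new)  [load 900/1250]
  200 → disc 2  [load 1100/1250]
  950 → disc 3 (new)  [load 950/1250]
  250 → disc 3  [load 1200/1250]
  300 → disc 4 (new)  [load 300/1250]
  350 → disc 4  [load 650/1250]
  350 → disc 4  [load 1000/1250]
  200 → disc 4  [load 1200/1250]
  250 → disc 5 (new)  [load 250/1250]
5 discs opened.

5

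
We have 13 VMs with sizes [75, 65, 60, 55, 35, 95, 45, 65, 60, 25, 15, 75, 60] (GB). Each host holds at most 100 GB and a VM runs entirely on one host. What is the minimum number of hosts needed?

9

Total = 95 + 75 + 75 + 65 + 65 + 60 + 60 + 60 + 55 + 45 + 35 + 25 + 15 = 730 GB.
Lower bound: ⌈730/100⌉ = 8 hosts.
Also, 9 VMs each exceed 50 GB, and no two of those can share a host, so at least 9 hosts are needed.
A packing using 9 hosts:
  host 1: 95 = 95
  host 2: 75 + 25 = 100
  host 3: 75 + 15 = 90
  host 4: 65 + 35 = 100
  host 5: 65 = 65
  host 6: 60 = 60
  host 7: 60 = 60
  host 8: 60 = 60
  host 9: 55 + 45 = 100
This matches the lower bound, so 9 is optimal.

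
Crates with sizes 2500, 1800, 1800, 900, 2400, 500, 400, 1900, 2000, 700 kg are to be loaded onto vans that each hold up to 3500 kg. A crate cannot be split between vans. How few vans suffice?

Total = 2500 + 2400 + 2000 + 1900 + 1800 + 1800 + 900 + 700 + 500 + 400 = 14900 kg.
Lower bound: ⌈14900/3500⌉ = 5 vans.
Also, 6 crates each exceed 1750 kg, and no two of those can share a van, so at least 6 vans are needed.
A packing using 6 vans:
  van 1: 2500 + 900 = 3400
  van 2: 2400 + 700 + 400 = 3500
  van 3: 2000 + 500 = 2500
  van 4: 1900 = 1900
  van 5: 1800 = 1800
  van 6: 1800 = 1800
This matches the lower bound, so 6 is optimal.

6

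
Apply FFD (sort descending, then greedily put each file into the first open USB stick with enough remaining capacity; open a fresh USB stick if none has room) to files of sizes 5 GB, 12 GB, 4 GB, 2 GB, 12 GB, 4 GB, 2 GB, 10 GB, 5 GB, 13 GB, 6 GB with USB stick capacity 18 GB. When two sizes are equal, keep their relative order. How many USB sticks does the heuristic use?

5

Sorted descending: 13, 12, 12, 10, 6, 5, 5, 4, 4, 2, 2.
  13 → USB stick 1 (new)  [load 13/18]
  12 → USB stick 2 (new)  [load 12/18]
  12 → USB stick 3 (new)  [load 12/18]
  10 → USB stick 4 (new)  [load 10/18]
  6 → USB stick 2  [load 18/18]
  5 → USB stick 1  [load 18/18]
  5 → USB stick 3  [load 17/18]
  4 → USB stick 4  [load 14/18]
  4 → USB stick 4  [load 18/18]
  2 → USB stick 5 (new)  [load 2/18]
  2 → USB stick 5  [load 4/18]
5 USB sticks opened.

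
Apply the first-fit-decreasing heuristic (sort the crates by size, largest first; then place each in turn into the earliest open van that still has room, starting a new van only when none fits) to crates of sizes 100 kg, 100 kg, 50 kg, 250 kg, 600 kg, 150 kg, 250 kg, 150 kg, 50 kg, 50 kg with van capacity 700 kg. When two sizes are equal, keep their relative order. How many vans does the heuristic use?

Sorted descending: 600, 250, 250, 150, 150, 100, 100, 50, 50, 50.
  600 → van 1 (new)  [load 600/700]
  250 → van 2 (new)  [load 250/700]
  250 → van 2  [load 500/700]
  150 → van 2  [load 650/700]
  150 → van 3 (new)  [load 150/700]
  100 → van 1  [load 700/700]
  100 → van 3  [load 250/700]
  50 → van 2  [load 700/700]
  50 → van 3  [load 300/700]
  50 → van 3  [load 350/700]
3 vans opened.

3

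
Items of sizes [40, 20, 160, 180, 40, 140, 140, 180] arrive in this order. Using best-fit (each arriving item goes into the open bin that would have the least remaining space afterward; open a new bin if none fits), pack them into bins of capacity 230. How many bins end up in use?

  40 → bin 1 (new)  [load 40/230]
  20 → bin 1  [load 60/230]
  160 → bin 1  [load 220/230]
  180 → bin 2 (new)  [load 180/230]
  40 → bin 2  [load 220/230]
  140 → bin 3 (new)  [load 140/230]
  140 → bin 4 (new)  [load 140/230]
  180 → bin 5 (new)  [load 180/230]
5 bins opened.

5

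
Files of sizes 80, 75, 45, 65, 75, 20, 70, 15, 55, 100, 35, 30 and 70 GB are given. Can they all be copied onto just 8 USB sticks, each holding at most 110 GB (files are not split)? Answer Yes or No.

Yes

A valid assignment using 8 USB sticks:
  USB stick 1: 100 = 100
  USB stick 2: 80 + 30 = 110
  USB stick 3: 75 + 35 = 110
  USB stick 4: 75 + 20 + 15 = 110
  USB stick 5: 70 = 70
  USB stick 6: 70 = 70
  USB stick 7: 65 + 45 = 110
  USB stick 8: 55 = 55
Every load is within 110 GB, so 8 USB sticks suffice.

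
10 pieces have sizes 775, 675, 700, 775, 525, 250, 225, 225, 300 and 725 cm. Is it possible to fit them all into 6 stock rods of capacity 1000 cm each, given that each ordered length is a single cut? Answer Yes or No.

Yes

A valid assignment using 6 stock rods:
  stock rod 1: 775 + 225 = 1000
  stock rod 2: 775 + 225 = 1000
  stock rod 3: 725 + 250 = 975
  stock rod 4: 700 + 300 = 1000
  stock rod 5: 675 = 675
  stock rod 6: 525 = 525
Every load is within 1000 cm, so 6 stock rods suffice.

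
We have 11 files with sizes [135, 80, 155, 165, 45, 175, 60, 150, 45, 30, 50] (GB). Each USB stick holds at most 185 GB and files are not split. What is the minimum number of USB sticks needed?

Total = 175 + 165 + 155 + 150 + 135 + 80 + 60 + 50 + 45 + 45 + 30 = 1090 GB.
Lower bound: ⌈1090/185⌉ = 6 USB sticks.
A packing using 7 USB sticks:
  USB stick 1: 175 = 175
  USB stick 2: 165 = 165
  USB stick 3: 155 + 30 = 185
  USB stick 4: 150 = 150
  USB stick 5: 135 + 50 = 185
  USB stick 6: 80 + 60 + 45 = 185
  USB stick 7: 45 = 45
No arrangement into 6 USB sticks stays within capacity, so 7 is optimal.

7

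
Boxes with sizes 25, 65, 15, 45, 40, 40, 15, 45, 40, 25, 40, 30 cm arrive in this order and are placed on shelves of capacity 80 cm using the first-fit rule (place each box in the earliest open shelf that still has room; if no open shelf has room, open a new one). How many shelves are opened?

  25 → shelf 1 (new)  [load 25/80]
  65 → shelf 2 (new)  [load 65/80]
  15 → shelf 1  [load 40/80]
  45 → shelf 3 (new)  [load 45/80]
  40 → shelf 1  [load 80/80]
  40 → shelf 4 (new)  [load 40/80]
  15 → shelf 2  [load 80/80]
  45 → shelf 5 (new)  [load 45/80]
  40 → shelf 4  [load 80/80]
  25 → shelf 3  [load 70/80]
  40 → shelf 6 (new)  [load 40/80]
  30 → shelf 5  [load 75/80]
6 shelves opened.

6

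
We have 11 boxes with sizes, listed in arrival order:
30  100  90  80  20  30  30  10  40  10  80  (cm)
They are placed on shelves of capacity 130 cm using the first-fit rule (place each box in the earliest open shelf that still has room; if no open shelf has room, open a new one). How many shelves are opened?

  30 → shelf 1 (new)  [load 30/130]
  100 → shelf 1  [load 130/130]
  90 → shelf 2 (new)  [load 90/130]
  80 → shelf 3 (new)  [load 80/130]
  20 → shelf 2  [load 110/130]
  30 → shelf 3  [load 110/130]
  30 → shelf 4 (new)  [load 30/130]
  10 → shelf 2  [load 120/130]
  40 → shelf 4  [load 70/130]
  10 → shelf 2  [load 130/130]
  80 → shelf 5 (new)  [load 80/130]
5 shelves opened.

5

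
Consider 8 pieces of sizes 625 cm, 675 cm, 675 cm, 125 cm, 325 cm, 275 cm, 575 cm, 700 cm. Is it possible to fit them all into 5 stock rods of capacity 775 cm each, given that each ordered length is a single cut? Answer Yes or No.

Total = 3975 cm; ⌈3975/775⌉ = 6.
At least 6 stock rods are required, but only 5 are allowed.

No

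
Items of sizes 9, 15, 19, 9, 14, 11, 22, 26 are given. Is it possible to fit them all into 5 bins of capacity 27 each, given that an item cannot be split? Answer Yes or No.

No

Total = 125; ⌈125/27⌉ = 5.
The bound of 5 does not rule out 5, but exhaustive search shows no assignment into 5 bins of capacity 27 exists — the minimum is 6.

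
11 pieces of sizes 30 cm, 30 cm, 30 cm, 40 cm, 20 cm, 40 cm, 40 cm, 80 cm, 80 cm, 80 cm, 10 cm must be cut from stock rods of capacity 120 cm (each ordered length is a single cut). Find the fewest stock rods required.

4

Total = 80 + 80 + 80 + 40 + 40 + 40 + 30 + 30 + 30 + 20 + 10 = 480 cm.
Lower bound: ⌈480/120⌉ = 4 stock rods.
A packing using 4 stock rods:
  stock rod 1: 80 + 40 = 120
  stock rod 2: 80 + 40 = 120
  stock rod 3: 80 + 40 = 120
  stock rod 4: 30 + 30 + 30 + 20 + 10 = 120
This matches the lower bound, so 4 is optimal.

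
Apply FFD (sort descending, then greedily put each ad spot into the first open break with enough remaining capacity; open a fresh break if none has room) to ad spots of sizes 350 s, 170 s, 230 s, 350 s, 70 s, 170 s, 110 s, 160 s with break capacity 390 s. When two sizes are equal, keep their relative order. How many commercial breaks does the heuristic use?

Sorted descending: 350, 350, 230, 170, 170, 160, 110, 70.
  350 → break 1 (new)  [load 350/390]
  350 → break 2 (new)  [load 350/390]
  230 → break 3 (new)  [load 230/390]
  170 → break 4 (new)  [load 170/390]
  170 → break 4  [load 340/390]
  160 → break 3  [load 390/390]
  110 → break 5 (new)  [load 110/390]
  70 → break 5  [load 180/390]
5 commercial breaks opened.

5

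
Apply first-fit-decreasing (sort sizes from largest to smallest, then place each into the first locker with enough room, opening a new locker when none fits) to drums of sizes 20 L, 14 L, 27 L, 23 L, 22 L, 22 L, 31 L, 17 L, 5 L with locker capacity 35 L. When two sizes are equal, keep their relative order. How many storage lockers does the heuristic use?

7

Sorted descending: 31, 27, 23, 22, 22, 20, 17, 14, 5.
  31 → locker 1 (new)  [load 31/35]
  27 → locker 2 (new)  [load 27/35]
  23 → locker 3 (new)  [load 23/35]
  22 → locker 4 (new)  [load 22/35]
  22 → locker 5 (new)  [load 22/35]
  20 → locker 6 (new)  [load 20/35]
  17 → locker 7 (new)  [load 17/35]
  14 → locker 6  [load 34/35]
  5 → locker 2  [load 32/35]
7 storage lockers opened.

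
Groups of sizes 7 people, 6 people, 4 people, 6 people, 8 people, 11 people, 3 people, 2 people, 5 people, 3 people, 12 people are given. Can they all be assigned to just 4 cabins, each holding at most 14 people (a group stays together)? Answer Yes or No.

Total = 67 people; ⌈67/14⌉ = 5.
At least 5 cabins are required, but only 4 are allowed.

No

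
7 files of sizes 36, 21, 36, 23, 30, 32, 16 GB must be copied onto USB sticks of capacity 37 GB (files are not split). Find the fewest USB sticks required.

6

Total = 36 + 36 + 32 + 30 + 23 + 21 + 16 = 194 GB.
Lower bound: ⌈194/37⌉ = 6 USB sticks.
A packing using 6 USB sticks:
  USB stick 1: 36 = 36
  USB stick 2: 36 = 36
  USB stick 3: 32 = 32
  USB stick 4: 30 = 30
  USB stick 5: 23 = 23
  USB stick 6: 21 + 16 = 37
This matches the lower bound, so 6 is optimal.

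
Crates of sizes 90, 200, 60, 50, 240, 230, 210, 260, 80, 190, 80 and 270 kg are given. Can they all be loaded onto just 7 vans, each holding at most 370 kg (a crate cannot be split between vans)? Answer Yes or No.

A valid assignment using 7 vans:
  van 1: 270 + 90 = 360
  van 2: 260 + 80 = 340
  van 3: 240 + 80 + 50 = 370
  van 4: 230 + 60 = 290
  van 5: 210 = 210
  van 6: 200 = 200
  van 7: 190 = 190
Every load is within 370 kg, so 7 vans suffice.

Yes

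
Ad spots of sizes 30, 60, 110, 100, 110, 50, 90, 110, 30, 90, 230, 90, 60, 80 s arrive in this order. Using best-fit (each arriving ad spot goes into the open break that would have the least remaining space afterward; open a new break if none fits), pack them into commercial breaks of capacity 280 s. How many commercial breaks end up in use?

5

  30 → break 1 (new)  [load 30/280]
  60 → break 1  [load 90/280]
  110 → break 1  [load 200/280]
  100 → break 2 (new)  [load 100/280]
  110 → break 2  [load 210/280]
  50 → break 2  [load 260/280]
  90 → break 3 (new)  [load 90/280]
  110 → break 3  [load 200/280]
  30 → break 1  [load 230/280]
  90 → break 4 (new)  [load 90/280]
  230 → break 5 (new)  [load 230/280]
  90 → break 4  [load 180/280]
  60 → break 3  [load 260/280]
  80 → break 4  [load 260/280]
5 commercial breaks opened.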